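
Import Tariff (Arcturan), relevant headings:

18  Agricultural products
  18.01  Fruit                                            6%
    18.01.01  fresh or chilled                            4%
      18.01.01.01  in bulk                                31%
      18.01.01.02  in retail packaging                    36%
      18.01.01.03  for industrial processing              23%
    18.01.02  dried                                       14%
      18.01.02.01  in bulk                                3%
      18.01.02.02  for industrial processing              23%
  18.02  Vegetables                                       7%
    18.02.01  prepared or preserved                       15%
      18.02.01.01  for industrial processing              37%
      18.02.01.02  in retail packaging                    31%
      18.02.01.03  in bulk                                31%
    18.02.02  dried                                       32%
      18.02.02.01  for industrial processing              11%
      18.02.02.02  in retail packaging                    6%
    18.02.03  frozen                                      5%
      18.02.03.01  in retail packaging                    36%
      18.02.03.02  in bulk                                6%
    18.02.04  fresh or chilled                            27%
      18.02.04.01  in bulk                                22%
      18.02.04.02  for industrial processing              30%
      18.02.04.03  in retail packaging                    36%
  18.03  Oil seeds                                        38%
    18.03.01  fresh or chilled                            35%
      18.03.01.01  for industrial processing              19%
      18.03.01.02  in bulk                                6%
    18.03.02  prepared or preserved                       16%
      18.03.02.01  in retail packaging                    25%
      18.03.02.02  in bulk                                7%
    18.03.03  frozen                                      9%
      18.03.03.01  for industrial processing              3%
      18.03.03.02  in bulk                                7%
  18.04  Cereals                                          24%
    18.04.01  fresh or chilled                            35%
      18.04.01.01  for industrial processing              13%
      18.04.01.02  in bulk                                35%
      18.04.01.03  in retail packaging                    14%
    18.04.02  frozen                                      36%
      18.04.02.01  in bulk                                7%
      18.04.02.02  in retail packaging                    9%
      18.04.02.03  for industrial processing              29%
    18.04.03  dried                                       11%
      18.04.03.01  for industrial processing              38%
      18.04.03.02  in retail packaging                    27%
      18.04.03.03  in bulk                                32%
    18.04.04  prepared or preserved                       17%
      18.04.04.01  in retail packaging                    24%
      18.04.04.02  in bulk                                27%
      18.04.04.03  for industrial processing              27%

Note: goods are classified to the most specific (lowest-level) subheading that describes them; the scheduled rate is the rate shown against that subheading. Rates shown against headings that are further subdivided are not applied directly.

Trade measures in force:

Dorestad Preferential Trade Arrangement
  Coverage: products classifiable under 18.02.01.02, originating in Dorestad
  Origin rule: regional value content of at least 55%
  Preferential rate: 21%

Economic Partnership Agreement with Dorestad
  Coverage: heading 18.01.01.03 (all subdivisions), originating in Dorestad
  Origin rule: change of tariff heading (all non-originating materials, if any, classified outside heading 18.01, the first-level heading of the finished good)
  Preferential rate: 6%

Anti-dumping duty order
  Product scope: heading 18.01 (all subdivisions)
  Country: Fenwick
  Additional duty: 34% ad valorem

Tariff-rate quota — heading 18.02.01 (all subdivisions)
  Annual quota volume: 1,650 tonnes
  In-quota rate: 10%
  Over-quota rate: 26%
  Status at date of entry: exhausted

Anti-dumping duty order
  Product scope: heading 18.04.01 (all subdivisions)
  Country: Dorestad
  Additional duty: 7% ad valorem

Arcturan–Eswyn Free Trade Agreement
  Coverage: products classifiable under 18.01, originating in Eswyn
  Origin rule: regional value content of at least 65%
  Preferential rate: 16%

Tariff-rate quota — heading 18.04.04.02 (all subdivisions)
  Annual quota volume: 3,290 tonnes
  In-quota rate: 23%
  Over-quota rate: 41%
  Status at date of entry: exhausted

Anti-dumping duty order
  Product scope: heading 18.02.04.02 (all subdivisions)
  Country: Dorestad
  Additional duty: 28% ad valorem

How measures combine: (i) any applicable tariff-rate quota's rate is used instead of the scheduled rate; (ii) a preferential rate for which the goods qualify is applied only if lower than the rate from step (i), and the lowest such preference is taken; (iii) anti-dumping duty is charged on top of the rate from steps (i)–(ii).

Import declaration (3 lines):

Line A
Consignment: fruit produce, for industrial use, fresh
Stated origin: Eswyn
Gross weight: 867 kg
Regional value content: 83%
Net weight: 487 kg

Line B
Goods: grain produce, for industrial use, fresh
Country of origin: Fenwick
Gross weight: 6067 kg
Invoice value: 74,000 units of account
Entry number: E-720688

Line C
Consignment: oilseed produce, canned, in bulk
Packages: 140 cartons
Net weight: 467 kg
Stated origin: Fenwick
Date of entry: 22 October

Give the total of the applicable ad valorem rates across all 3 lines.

36%

Line A: fruit → 18.01; fresh → 18.01.01; for industrial use → 18.01.01.03. Scheduled 23%. Eswyn agreement on 18.01: RVC ≥ 65% → 16% available; preferential 16%. → 16%.
Line B: grain → 18.04; fresh → 18.04.01; for industrial use → 18.04.01.01. Scheduled 13%. No special measure applies. → 13%.
Line C: oilseed → 18.03; canned → 18.03.02; in bulk → 18.03.02.02. Scheduled 7%. No special measure applies. → 7%.
Sum: 16% + 13% + 7% = 36%.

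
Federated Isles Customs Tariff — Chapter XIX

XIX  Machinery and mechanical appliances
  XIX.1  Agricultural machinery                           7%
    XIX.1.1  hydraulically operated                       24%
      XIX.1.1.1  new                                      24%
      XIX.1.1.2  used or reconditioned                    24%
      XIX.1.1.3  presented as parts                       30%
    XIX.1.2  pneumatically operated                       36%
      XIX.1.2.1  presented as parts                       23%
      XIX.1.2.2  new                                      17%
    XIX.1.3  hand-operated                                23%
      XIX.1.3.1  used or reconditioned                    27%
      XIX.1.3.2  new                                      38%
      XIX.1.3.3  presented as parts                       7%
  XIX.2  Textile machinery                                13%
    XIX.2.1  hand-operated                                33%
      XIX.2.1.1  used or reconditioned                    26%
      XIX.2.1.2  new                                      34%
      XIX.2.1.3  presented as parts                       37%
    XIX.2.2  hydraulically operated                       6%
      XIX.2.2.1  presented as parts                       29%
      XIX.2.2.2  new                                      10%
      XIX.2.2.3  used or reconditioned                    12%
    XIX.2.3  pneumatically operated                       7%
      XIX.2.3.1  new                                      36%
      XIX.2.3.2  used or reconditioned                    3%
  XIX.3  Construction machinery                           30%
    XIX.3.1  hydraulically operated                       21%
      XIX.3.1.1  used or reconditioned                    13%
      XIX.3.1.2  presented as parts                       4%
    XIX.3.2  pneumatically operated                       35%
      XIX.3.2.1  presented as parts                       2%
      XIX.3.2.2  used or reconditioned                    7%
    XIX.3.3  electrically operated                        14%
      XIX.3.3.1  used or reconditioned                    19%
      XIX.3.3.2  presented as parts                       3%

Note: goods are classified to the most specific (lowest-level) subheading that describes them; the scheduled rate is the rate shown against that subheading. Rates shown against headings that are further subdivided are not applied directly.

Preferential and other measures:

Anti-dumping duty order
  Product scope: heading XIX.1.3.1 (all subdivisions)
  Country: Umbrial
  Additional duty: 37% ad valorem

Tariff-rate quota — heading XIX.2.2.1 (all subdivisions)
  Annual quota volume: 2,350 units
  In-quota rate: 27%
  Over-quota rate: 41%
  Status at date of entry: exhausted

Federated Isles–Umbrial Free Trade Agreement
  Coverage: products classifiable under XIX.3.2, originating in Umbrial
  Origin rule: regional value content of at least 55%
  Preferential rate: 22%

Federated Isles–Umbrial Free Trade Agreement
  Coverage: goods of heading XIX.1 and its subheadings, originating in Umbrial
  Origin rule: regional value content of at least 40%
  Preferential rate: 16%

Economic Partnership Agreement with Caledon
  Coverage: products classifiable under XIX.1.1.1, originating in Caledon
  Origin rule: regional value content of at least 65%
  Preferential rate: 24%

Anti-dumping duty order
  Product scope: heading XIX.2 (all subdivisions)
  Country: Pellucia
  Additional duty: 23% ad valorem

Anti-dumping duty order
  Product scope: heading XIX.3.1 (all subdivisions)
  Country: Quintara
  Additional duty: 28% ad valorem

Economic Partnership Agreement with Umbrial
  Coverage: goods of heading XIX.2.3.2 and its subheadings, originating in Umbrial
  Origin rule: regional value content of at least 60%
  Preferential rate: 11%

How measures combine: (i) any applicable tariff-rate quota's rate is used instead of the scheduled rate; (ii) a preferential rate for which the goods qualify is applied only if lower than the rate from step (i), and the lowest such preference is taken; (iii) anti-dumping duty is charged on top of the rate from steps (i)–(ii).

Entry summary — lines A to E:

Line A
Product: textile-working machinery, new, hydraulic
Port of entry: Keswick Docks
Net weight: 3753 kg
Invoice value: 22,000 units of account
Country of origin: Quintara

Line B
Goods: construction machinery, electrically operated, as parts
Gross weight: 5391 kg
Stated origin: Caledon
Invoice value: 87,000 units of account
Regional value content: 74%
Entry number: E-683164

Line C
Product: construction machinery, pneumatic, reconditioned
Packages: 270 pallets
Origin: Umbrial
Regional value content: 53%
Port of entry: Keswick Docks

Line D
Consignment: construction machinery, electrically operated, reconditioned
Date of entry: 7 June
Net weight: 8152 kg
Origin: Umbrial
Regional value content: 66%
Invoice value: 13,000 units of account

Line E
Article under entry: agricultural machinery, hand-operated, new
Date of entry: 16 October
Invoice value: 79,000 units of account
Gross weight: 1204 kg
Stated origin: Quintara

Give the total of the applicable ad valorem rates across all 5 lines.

Line A: textile-working → XIX.2; hydraulic → XIX.2.2; new → XIX.2.2.2. Scheduled 10%. No special measure applies. → 10%.
Line B: construction → XIX.3; electrically operated → XIX.3.3; as parts → XIX.3.3.2. Scheduled 3%. Caledon agreement on XIX.1.1.1: XIX.3.3.2 not covered. → 3%.
Line C: construction → XIX.3; pneumatic → XIX.3.2; reconditioned → XIX.3.2.2. Scheduled 7%. Umbrial agreement on XIX.3.2: RVC < 55%; Umbrial agreement on XIX.1: XIX.3.2.2 not covered; Umbrial agreement on XIX.2.3.2: XIX.3.2.2 not covered. → 7%.
Line D: construction → XIX.3; electrically operated → XIX.3.3; reconditioned → XIX.3.3.1. Scheduled 19%. Umbrial agreement on XIX.3.2: XIX.3.3.1 not covered; Umbrial agreement on XIX.1: XIX.3.3.1 not covered; Umbrial agreement on XIX.2.3.2: XIX.3.3.1 not covered. → 19%.
Line E: agricultural → XIX.1; hand-operated → XIX.1.3; new → XIX.1.3.2. Scheduled 38%. No special measure applies. → 38%.
Sum: 10% + 3% + 7% + 19% + 38% = 77%.

77%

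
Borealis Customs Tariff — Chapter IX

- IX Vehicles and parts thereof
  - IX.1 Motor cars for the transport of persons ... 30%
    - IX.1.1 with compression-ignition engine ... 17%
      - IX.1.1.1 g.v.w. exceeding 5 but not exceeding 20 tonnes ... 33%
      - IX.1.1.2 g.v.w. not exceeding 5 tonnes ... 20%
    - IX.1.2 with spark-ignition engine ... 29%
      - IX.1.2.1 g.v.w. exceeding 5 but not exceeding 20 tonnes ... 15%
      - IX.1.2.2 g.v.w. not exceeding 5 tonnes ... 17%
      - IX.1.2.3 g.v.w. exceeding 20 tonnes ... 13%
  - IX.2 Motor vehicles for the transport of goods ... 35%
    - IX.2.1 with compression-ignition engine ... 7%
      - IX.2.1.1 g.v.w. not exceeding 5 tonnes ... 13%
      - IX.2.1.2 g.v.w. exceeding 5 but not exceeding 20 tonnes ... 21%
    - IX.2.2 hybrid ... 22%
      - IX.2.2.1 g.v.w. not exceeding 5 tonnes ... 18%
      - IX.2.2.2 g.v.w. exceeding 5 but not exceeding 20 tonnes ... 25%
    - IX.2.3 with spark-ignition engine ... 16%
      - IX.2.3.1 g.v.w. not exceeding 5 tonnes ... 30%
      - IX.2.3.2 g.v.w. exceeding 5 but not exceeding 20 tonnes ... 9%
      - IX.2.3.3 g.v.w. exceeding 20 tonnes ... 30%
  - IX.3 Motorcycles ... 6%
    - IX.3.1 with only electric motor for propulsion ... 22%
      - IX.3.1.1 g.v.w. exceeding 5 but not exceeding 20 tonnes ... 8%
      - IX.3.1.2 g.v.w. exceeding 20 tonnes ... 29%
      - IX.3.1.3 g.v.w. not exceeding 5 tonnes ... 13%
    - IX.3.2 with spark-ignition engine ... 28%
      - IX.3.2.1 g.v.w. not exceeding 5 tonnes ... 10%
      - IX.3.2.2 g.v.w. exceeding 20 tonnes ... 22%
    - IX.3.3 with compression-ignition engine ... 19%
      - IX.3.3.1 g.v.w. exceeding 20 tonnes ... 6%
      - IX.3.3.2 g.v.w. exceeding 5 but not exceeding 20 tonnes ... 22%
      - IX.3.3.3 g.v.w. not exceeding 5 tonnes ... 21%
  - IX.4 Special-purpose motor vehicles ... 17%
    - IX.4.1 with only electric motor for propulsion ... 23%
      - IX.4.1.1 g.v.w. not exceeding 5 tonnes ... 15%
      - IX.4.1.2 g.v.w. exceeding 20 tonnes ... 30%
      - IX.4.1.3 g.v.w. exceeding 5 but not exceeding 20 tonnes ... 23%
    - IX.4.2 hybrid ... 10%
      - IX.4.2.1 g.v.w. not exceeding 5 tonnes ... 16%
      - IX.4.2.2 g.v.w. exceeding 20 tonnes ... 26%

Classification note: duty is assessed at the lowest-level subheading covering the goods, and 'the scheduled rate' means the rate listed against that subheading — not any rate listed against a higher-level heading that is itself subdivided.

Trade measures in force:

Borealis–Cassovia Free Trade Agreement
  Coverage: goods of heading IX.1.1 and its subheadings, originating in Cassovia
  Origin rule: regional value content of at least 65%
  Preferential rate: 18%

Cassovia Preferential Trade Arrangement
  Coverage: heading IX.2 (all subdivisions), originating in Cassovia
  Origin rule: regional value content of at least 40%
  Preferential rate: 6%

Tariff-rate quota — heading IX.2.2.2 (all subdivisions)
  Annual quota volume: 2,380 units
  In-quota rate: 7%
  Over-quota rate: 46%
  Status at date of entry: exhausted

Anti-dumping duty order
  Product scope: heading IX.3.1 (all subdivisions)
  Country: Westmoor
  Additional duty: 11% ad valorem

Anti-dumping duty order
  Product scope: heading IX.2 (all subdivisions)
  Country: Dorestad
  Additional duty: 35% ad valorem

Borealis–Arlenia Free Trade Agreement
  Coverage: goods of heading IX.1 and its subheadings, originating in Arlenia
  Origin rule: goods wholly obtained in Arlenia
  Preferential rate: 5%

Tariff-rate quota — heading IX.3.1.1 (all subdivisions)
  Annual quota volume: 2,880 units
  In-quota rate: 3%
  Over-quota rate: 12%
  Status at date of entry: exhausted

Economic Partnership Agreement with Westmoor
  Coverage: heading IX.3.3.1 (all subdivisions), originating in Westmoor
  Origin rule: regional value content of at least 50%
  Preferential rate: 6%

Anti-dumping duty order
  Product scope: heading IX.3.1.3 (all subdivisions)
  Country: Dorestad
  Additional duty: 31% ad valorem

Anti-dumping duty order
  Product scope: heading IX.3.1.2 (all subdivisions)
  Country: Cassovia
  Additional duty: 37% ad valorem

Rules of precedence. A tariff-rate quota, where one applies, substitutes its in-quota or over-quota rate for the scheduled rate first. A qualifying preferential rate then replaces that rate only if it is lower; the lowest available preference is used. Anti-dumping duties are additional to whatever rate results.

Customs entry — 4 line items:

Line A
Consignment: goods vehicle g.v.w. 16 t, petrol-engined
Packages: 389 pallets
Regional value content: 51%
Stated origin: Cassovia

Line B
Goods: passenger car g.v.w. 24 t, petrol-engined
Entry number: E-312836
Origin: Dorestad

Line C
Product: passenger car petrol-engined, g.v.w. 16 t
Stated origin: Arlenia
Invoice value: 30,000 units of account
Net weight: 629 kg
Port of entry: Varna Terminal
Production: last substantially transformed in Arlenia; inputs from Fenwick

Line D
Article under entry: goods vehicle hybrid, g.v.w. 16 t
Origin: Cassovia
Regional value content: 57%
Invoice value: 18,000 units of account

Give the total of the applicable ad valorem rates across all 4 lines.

Line A: goods vehicle → IX.2; petrol-engined → IX.2.3; g.v.w. 16 t → IX.2.3.2. Scheduled 9%. Cassovia agreement on IX.1.1: IX.2.3.2 not covered; Cassovia agreement on IX.2: RVC ≥ 40% → 6% available; preferential 6%. → 6%.
Line B: passenger car → IX.1; petrol-engined → IX.1.2; g.v.w. 24 t → IX.1.2.3. Scheduled 13%. No special measure applies. → 13%.
Line C: passenger car → IX.1; petrol-engined → IX.1.2; g.v.w. 16 t → IX.1.2.1. Scheduled 15%. Arlenia agreement on IX.1: not wholly obtained. → 15%.
Line D: goods vehicle → IX.2; hybrid → IX.2.2; g.v.w. 16 t → IX.2.2.2. Scheduled 25%. quota on IX.2.2.2 exhausted → over-quota 46%; Cassovia agreement on IX.1.1: IX.2.2.2 not covered; Cassovia agreement on IX.2: RVC ≥ 40% → 6% available; preferential 6%. → 6%.
Sum: 6% + 13% + 15% + 6% = 40%.

40%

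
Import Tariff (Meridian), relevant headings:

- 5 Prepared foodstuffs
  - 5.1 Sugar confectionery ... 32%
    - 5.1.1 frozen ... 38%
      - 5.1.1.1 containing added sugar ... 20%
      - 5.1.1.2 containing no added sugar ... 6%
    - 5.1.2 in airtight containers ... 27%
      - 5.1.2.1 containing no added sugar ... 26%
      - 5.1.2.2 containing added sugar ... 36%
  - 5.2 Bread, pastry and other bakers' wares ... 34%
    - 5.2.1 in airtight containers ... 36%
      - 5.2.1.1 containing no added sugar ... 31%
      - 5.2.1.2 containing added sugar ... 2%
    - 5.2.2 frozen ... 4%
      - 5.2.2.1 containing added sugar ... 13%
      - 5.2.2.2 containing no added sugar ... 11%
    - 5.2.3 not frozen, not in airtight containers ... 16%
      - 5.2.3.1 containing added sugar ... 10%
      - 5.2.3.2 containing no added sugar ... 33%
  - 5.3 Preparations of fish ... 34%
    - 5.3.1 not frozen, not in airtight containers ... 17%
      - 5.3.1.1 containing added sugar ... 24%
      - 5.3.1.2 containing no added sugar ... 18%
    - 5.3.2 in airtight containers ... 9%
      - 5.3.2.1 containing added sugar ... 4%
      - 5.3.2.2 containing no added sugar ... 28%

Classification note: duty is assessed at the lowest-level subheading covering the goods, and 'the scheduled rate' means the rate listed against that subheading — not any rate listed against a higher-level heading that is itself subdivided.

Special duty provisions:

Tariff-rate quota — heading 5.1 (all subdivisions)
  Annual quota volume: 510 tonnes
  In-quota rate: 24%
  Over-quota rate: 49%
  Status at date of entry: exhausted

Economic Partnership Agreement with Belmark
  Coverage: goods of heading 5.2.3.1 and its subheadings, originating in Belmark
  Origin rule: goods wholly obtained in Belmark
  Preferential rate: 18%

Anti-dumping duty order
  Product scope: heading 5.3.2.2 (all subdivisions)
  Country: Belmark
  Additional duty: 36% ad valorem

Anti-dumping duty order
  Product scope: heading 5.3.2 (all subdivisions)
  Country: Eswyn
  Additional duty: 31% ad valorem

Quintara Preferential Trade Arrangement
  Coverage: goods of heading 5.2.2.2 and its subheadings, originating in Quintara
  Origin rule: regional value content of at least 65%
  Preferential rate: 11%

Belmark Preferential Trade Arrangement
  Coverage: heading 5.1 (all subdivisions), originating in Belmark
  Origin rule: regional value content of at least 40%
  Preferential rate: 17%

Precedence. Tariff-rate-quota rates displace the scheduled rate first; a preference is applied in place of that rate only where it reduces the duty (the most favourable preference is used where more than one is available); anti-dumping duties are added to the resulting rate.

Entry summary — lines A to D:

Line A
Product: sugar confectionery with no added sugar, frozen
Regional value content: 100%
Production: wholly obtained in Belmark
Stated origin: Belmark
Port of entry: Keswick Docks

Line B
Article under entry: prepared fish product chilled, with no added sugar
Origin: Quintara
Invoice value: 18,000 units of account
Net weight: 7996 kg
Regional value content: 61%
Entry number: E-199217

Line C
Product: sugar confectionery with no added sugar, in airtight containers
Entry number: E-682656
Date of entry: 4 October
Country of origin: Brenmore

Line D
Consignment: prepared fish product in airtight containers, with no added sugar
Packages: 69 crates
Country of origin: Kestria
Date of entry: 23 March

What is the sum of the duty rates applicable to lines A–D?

112%

Line A: sugar confectionery → 5.1; frozen → 5.1.1; with no added sugar → 5.1.1.2. Scheduled 6%. quota on 5.1 exhausted → over-quota 49%; Belmark agreement on 5.2.3.1: 5.1.1.2 not covered; Belmark agreement on 5.1: RVC ≥ 40% → 17% available; preferential 17%. → 17%.
Line B: prepared fish product → 5.3; chilled → 5.3.1; with no added sugar → 5.3.1.2. Scheduled 18%. Quintara agreement on 5.2.2.2: 5.3.1.2 not covered. → 18%.
Line C: sugar confectionery → 5.1; in airtight containers → 5.1.2; with no added sugar → 5.1.2.1. Scheduled 26%. quota on 5.1 exhausted → over-quota 49%. → 49%.
Line D: prepared fish product → 5.3; in airtight containers → 5.3.2; with no added sugar → 5.3.2.2. Scheduled 28%. No special measure applies. → 28%.
Sum: 17% + 18% + 49% + 28% = 112%.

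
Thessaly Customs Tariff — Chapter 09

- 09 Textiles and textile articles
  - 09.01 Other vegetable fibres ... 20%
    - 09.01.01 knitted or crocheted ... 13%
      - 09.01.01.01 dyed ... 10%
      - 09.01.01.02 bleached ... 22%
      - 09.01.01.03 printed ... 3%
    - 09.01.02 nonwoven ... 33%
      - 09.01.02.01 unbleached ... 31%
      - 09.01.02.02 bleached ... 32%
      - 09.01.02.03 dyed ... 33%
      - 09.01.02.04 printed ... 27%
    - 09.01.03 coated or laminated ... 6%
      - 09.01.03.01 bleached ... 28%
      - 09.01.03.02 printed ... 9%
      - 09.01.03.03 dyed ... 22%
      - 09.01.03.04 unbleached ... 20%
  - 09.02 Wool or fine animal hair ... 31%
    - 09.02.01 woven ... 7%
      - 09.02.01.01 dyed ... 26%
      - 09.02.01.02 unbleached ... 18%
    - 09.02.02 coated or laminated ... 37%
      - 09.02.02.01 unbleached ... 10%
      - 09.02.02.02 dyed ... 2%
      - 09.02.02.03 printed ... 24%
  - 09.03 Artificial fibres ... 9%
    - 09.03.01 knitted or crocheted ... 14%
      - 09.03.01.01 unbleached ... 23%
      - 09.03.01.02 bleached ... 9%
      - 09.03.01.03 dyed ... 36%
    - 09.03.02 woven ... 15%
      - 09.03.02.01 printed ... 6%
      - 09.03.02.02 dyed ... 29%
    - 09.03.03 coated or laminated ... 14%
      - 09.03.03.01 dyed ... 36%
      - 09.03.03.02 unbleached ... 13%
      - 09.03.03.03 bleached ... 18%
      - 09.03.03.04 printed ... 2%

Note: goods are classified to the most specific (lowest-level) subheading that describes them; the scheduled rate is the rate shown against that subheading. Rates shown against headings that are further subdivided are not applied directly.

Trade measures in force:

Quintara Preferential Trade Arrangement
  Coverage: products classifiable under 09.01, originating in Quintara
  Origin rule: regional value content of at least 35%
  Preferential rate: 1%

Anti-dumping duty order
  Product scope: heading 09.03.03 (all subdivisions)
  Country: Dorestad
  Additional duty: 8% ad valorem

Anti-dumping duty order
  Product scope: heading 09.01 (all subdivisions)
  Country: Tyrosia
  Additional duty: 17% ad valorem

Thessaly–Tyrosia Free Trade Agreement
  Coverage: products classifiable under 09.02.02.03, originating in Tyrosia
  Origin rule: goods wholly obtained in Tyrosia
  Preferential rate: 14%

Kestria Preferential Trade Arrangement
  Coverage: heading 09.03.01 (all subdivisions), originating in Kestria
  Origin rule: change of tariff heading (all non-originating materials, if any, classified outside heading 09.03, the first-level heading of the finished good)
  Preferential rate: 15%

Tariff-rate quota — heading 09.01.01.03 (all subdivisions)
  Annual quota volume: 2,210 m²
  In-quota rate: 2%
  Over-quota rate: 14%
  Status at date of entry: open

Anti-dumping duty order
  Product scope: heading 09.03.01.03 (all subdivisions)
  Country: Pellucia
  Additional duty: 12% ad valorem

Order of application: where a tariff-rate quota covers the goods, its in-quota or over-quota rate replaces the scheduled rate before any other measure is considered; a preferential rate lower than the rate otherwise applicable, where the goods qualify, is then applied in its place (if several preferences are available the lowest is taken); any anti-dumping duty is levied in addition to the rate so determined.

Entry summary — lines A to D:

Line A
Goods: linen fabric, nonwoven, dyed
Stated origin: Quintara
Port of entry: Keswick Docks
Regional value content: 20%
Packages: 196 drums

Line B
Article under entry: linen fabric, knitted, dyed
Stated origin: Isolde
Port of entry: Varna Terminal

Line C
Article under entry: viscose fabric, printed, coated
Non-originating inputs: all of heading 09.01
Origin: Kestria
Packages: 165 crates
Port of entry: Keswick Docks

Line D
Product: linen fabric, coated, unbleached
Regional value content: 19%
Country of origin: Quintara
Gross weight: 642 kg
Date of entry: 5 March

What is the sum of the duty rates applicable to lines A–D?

65%

Line A: linen → 09.01; nonwoven → 09.01.02; dyed → 09.01.02.03. Scheduled 33%. Quintara agreement on 09.01: RVC < 35%. → 33%.
Line B: linen → 09.01; knitted → 09.01.01; dyed → 09.01.01.01. Scheduled 10%. No special measure applies. → 10%.
Line C: viscose → 09.03; coated → 09.03.03; printed → 09.03.03.04. Scheduled 2%. Kestria agreement on 09.03.01: 09.03.03.04 not covered. → 2%.
Line D: linen → 09.01; coated → 09.01.03; unbleached → 09.01.03.04. Scheduled 20%. Quintara agreement on 09.01: RVC < 35%. → 20%.
Sum: 33% + 10% + 2% + 20% = 65%.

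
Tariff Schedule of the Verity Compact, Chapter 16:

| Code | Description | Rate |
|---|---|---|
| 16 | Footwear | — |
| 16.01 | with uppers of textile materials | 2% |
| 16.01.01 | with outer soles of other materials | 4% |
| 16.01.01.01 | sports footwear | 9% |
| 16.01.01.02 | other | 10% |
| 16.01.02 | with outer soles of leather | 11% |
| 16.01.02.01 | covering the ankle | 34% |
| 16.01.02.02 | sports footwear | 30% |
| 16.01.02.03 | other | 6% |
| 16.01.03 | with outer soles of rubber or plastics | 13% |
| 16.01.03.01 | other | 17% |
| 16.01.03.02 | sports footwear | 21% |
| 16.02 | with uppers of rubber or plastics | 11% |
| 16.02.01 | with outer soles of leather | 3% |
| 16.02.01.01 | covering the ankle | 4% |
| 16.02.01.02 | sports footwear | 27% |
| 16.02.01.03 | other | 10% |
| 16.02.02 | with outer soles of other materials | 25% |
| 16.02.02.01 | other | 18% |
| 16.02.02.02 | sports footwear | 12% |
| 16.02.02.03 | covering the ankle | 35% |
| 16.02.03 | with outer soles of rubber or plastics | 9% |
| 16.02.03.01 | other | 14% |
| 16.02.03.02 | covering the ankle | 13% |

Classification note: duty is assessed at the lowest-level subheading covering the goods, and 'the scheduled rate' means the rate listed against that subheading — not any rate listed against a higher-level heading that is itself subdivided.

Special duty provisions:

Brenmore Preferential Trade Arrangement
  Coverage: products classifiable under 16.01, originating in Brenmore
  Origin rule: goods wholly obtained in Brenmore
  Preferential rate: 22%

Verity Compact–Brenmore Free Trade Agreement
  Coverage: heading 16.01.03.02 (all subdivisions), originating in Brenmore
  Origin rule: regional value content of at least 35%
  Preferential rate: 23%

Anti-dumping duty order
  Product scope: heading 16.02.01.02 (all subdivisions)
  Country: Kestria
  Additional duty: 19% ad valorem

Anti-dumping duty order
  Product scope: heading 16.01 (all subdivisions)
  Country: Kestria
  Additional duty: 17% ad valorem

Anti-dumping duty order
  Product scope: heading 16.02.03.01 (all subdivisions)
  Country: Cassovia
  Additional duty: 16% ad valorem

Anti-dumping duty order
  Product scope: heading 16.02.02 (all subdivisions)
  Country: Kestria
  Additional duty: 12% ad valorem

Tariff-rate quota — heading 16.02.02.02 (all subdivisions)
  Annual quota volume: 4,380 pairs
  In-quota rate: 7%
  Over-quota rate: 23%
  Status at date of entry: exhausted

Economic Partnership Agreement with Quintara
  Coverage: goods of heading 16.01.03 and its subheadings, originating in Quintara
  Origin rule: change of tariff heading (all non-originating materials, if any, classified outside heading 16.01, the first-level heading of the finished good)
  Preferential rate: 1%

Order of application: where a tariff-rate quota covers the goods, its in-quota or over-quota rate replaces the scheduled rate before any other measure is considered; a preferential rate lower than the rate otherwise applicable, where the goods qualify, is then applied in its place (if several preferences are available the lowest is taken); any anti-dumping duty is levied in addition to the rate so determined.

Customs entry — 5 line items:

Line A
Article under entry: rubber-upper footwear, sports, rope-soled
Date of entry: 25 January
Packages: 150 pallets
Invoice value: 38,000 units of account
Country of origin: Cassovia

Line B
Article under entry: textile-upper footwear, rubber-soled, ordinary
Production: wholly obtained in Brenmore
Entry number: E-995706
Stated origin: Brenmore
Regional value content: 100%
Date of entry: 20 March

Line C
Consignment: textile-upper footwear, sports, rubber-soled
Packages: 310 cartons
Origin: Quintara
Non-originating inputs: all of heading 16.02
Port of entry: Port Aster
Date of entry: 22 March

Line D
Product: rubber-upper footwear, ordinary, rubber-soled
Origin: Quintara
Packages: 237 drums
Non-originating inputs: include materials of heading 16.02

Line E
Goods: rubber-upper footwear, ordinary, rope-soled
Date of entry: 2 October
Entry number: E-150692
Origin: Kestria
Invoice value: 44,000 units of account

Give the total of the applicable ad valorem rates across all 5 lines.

85%

Line A: rubber-upper → 16.02; rope-soled → 16.02.02; sports → 16.02.02.02. Scheduled 12%. quota on 16.02.02.02 exhausted → over-quota 23%. → 23%.
Line B: textile-upper → 16.01; rubber-soled → 16.01.03; ordinary → 16.01.03.01. Scheduled 17%. Brenmore agreement on 16.01: wholly obtained → 22% available; Brenmore agreement on 16.01.03.02: 16.01.03.01 not covered; preference 22% not lower than 17% → no reduction. → 17%.
Line C: textile-upper → 16.01; rubber-soled → 16.01.03; sports → 16.01.03.02. Scheduled 21%. Quintara agreement on 16.01.03: CTH met → 1% available; preferential 1%. → 1%.
Line D: rubber-upper → 16.02; rubber-soled → 16.02.03; ordinary → 16.02.03.01. Scheduled 14%. Quintara agreement on 16.01.03: 16.02.03.01 not covered. → 14%.
Line E: rubber-upper → 16.02; rope-soled → 16.02.02; ordinary → 16.02.02.01. Scheduled 18%. anti-dumping (Kestria, 16.02.02): +12%; total 18% + 12% = 30%. → 30%.
Sum: 23% + 17% + 1% + 14% + 30% = 85%.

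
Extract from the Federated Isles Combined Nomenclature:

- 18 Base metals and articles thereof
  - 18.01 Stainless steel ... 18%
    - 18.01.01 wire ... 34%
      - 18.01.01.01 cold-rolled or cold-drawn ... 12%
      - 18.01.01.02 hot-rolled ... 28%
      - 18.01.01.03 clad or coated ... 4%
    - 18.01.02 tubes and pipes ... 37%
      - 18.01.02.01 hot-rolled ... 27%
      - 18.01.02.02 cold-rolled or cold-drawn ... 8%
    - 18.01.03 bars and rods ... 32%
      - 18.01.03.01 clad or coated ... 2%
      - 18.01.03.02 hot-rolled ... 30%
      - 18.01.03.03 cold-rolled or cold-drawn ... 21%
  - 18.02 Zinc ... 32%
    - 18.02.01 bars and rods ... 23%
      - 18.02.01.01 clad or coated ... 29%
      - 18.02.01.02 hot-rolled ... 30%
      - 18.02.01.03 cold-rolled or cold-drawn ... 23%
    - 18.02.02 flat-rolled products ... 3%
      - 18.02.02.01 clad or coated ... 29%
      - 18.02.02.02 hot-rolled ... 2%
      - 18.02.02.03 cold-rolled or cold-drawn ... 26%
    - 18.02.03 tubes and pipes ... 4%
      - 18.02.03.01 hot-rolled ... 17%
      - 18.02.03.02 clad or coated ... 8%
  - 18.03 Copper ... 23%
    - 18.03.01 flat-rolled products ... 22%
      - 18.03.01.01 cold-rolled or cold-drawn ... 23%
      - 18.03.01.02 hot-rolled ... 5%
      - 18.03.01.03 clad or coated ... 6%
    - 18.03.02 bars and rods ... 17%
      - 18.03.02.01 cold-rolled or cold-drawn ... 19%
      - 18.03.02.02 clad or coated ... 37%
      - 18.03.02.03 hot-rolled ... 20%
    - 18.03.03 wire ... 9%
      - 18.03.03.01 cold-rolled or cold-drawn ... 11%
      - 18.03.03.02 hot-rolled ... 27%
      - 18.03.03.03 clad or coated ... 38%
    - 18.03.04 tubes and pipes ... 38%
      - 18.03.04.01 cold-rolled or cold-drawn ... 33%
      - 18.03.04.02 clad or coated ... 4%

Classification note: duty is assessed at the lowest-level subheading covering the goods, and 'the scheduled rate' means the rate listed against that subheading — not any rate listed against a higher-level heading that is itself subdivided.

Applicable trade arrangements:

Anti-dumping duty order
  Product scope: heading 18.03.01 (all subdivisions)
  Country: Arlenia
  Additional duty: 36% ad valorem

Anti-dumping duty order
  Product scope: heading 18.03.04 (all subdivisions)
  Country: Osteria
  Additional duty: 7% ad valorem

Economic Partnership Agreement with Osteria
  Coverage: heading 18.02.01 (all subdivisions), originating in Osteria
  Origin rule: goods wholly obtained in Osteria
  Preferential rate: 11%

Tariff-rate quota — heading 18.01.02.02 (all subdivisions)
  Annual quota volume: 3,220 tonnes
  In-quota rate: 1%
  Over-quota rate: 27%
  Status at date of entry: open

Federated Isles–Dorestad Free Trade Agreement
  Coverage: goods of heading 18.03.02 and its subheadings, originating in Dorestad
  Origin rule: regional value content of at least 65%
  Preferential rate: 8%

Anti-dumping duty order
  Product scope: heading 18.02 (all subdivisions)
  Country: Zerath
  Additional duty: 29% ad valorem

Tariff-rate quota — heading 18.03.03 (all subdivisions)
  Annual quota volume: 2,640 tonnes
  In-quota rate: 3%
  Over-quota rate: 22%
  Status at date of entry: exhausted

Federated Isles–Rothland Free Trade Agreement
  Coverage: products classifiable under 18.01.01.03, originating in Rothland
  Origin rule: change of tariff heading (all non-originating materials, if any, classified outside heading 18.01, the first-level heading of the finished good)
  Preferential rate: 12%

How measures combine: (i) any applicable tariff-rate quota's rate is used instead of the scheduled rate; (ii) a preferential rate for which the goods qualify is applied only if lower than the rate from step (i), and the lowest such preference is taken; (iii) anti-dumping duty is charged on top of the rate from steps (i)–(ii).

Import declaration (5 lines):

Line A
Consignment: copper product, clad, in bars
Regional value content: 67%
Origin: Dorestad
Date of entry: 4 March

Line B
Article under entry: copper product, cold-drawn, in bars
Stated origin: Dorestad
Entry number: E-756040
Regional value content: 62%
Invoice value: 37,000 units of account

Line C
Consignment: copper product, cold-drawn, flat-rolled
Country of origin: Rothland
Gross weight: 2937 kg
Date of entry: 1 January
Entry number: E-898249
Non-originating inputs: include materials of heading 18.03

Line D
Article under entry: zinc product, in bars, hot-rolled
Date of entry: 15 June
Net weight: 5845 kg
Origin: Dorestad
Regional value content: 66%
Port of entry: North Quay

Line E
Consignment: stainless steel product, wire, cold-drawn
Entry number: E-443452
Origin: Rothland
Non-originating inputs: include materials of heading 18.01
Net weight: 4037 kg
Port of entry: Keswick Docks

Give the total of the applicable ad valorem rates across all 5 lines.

92%

Line A: copper → 18.03; in bars → 18.03.02; clad → 18.03.02.02. Scheduled 37%. Dorestad agreement on 18.03.02: RVC ≥ 65% → 8% available; preferential 8%. → 8%.
Line B: copper → 18.03; in bars → 18.03.02; cold-drawn → 18.03.02.01. Scheduled 19%. Dorestad agreement on 18.03.02: RVC < 65%. → 19%.
Line C: copper → 18.03; flat-rolled → 18.03.01; cold-drawn → 18.03.01.01. Scheduled 23%. Rothland agreement on 18.01.01.03: 18.03.01.01 not covered. → 23%.
Line D: zinc → 18.02; in bars → 18.02.01; hot-rolled → 18.02.01.02. Scheduled 30%. Dorestad agreement on 18.03.02: 18.02.01.02 not covered. → 30%.
Line E: stainless steel → 18.01; wire → 18.01.01; cold-drawn → 18.01.01.01. Scheduled 12%. Rothland agreement on 18.01.01.03: 18.01.01.01 not covered. → 12%.
Sum: 8% + 19% + 23% + 30% + 12% = 92%.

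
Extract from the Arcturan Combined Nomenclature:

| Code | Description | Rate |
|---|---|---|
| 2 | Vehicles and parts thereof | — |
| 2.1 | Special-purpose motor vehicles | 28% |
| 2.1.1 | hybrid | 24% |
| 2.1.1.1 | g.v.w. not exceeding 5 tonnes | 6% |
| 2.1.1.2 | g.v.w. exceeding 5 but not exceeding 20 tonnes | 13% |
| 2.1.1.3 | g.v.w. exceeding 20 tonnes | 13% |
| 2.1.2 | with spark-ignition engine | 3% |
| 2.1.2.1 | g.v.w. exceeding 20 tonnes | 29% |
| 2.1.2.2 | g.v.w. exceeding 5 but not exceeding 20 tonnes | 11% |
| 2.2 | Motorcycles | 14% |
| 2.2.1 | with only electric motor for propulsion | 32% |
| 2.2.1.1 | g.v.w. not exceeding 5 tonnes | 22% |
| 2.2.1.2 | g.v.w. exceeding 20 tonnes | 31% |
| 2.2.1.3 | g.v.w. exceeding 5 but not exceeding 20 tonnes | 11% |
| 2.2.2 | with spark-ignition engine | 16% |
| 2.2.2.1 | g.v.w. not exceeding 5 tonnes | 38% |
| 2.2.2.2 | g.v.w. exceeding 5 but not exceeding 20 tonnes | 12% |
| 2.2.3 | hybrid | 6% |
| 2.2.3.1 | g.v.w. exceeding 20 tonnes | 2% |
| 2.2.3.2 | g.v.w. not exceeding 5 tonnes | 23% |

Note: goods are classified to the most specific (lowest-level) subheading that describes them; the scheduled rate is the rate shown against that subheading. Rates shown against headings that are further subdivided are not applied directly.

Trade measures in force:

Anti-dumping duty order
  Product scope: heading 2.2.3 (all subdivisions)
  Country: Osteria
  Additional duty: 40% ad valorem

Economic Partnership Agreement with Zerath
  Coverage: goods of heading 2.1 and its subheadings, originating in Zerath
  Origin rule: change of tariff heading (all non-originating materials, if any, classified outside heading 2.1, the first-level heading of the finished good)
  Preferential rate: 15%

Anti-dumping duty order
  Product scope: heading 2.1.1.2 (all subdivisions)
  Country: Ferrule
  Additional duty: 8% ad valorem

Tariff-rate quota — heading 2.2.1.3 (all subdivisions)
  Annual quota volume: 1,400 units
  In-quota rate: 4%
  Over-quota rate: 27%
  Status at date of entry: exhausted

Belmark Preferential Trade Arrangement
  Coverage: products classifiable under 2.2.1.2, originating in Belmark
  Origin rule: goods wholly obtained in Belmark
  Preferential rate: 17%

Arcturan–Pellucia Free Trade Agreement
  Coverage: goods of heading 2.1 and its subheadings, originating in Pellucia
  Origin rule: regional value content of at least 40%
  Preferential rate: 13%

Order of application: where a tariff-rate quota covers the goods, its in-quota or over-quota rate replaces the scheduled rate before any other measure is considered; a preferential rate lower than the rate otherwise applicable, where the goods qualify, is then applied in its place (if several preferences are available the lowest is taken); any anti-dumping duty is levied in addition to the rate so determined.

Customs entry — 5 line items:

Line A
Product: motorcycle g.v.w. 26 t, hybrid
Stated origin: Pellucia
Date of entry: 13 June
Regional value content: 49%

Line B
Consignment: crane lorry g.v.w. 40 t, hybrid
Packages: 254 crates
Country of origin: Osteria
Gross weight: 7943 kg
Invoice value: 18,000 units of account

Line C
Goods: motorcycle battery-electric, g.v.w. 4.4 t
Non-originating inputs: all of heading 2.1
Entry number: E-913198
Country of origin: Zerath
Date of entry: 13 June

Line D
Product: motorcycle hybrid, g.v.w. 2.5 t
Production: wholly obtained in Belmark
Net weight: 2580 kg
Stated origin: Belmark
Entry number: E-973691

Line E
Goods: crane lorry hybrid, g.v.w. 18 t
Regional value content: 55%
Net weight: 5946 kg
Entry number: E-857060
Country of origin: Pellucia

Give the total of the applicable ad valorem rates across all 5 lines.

73%

Line A: motorcycle → 2.2; hybrid → 2.2.3; g.v.w. 26 t → 2.2.3.1. Scheduled 2%. Pellucia agreement on 2.1: 2.2.3.1 not covered. → 2%.
Line B: crane lorry → 2.1; hybrid → 2.1.1; g.v.w. 40 t → 2.1.1.3. Scheduled 13%. No special measure applies. → 13%.
Line C: motorcycle → 2.2; battery-electric → 2.2.1; g.v.w. 4.4 t → 2.2.1.1. Scheduled 22%. Zerath agreement on 2.1: 2.2.1.1 not covered. → 22%.
Line D: motorcycle → 2.2; hybrid → 2.2.3; g.v.w. 2.5 t → 2.2.3.2. Scheduled 23%. Belmark agreement on 2.2.1.2: 2.2.3.2 not covered. → 23%.
Line E: crane lorry → 2.1; hybrid → 2.1.1; g.v.w. 18 t → 2.1.1.2. Scheduled 13%. Pellucia agreement on 2.1: RVC ≥ 40% → 13% available; preference 13% not lower than 13% → no reduction. → 13%.
Sum: 2% + 13% + 22% + 23% + 13% = 73%.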